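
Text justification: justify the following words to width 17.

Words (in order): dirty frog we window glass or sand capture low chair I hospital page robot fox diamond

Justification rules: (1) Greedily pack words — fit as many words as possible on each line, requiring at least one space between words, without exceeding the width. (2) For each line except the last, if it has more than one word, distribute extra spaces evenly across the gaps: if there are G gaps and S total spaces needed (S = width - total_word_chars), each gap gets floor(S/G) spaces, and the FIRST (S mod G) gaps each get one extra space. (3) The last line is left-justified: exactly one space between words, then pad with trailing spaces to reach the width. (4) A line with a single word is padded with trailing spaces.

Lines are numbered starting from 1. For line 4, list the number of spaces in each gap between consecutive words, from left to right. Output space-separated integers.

Answer: 2 1

Derivation:
Line 1: ['dirty', 'frog', 'we'] (min_width=13, slack=4)
Line 2: ['window', 'glass', 'or'] (min_width=15, slack=2)
Line 3: ['sand', 'capture', 'low'] (min_width=16, slack=1)
Line 4: ['chair', 'I', 'hospital'] (min_width=16, slack=1)
Line 5: ['page', 'robot', 'fox'] (min_width=14, slack=3)
Line 6: ['diamond'] (min_width=7, slack=10)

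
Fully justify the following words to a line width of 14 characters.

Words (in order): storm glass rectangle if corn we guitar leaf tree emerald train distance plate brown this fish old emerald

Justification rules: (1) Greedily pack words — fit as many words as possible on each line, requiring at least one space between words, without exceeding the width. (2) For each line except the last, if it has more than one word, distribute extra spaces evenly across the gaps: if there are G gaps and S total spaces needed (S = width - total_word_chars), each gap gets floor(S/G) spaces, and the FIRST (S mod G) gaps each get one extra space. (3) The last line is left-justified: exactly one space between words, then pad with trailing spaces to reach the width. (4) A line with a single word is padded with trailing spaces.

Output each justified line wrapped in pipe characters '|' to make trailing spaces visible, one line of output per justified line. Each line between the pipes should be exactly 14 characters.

Line 1: ['storm', 'glass'] (min_width=11, slack=3)
Line 2: ['rectangle', 'if'] (min_width=12, slack=2)
Line 3: ['corn', 'we', 'guitar'] (min_width=14, slack=0)
Line 4: ['leaf', 'tree'] (min_width=9, slack=5)
Line 5: ['emerald', 'train'] (min_width=13, slack=1)
Line 6: ['distance', 'plate'] (min_width=14, slack=0)
Line 7: ['brown', 'this'] (min_width=10, slack=4)
Line 8: ['fish', 'old'] (min_width=8, slack=6)
Line 9: ['emerald'] (min_width=7, slack=7)

Answer: |storm    glass|
|rectangle   if|
|corn we guitar|
|leaf      tree|
|emerald  train|
|distance plate|
|brown     this|
|fish       old|
|emerald       |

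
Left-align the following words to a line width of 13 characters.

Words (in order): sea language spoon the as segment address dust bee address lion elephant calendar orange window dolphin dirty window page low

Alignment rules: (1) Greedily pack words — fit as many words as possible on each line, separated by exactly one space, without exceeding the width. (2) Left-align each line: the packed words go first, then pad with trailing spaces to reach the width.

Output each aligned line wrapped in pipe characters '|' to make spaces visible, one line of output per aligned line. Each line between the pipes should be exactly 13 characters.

Answer: |sea language |
|spoon the as |
|segment      |
|address dust |
|bee address  |
|lion elephant|
|calendar     |
|orange window|
|dolphin dirty|
|window page  |
|low          |

Derivation:
Line 1: ['sea', 'language'] (min_width=12, slack=1)
Line 2: ['spoon', 'the', 'as'] (min_width=12, slack=1)
Line 3: ['segment'] (min_width=7, slack=6)
Line 4: ['address', 'dust'] (min_width=12, slack=1)
Line 5: ['bee', 'address'] (min_width=11, slack=2)
Line 6: ['lion', 'elephant'] (min_width=13, slack=0)
Line 7: ['calendar'] (min_width=8, slack=5)
Line 8: ['orange', 'window'] (min_width=13, slack=0)
Line 9: ['dolphin', 'dirty'] (min_width=13, slack=0)
Line 10: ['window', 'page'] (min_width=11, slack=2)
Line 11: ['low'] (min_width=3, slack=10)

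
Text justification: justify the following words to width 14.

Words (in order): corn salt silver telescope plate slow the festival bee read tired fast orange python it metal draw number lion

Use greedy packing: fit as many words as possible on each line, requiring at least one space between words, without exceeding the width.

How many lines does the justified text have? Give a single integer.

Answer: 10

Derivation:
Line 1: ['corn', 'salt'] (min_width=9, slack=5)
Line 2: ['silver'] (min_width=6, slack=8)
Line 3: ['telescope'] (min_width=9, slack=5)
Line 4: ['plate', 'slow', 'the'] (min_width=14, slack=0)
Line 5: ['festival', 'bee'] (min_width=12, slack=2)
Line 6: ['read', 'tired'] (min_width=10, slack=4)
Line 7: ['fast', 'orange'] (min_width=11, slack=3)
Line 8: ['python', 'it'] (min_width=9, slack=5)
Line 9: ['metal', 'draw'] (min_width=10, slack=4)
Line 10: ['number', 'lion'] (min_width=11, slack=3)
Total lines: 10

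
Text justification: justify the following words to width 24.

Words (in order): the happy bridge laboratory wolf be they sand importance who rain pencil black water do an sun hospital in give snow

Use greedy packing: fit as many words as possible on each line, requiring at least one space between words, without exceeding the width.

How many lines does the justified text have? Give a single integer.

Answer: 6

Derivation:
Line 1: ['the', 'happy', 'bridge'] (min_width=16, slack=8)
Line 2: ['laboratory', 'wolf', 'be', 'they'] (min_width=23, slack=1)
Line 3: ['sand', 'importance', 'who', 'rain'] (min_width=24, slack=0)
Line 4: ['pencil', 'black', 'water', 'do', 'an'] (min_width=24, slack=0)
Line 5: ['sun', 'hospital', 'in', 'give'] (min_width=20, slack=4)
Line 6: ['snow'] (min_width=4, slack=20)
Total lines: 6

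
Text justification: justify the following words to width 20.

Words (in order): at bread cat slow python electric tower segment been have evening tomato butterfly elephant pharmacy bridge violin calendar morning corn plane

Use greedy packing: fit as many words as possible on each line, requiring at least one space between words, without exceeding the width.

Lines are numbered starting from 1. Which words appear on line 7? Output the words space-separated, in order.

Line 1: ['at', 'bread', 'cat', 'slow'] (min_width=17, slack=3)
Line 2: ['python', 'electric'] (min_width=15, slack=5)
Line 3: ['tower', 'segment', 'been'] (min_width=18, slack=2)
Line 4: ['have', 'evening', 'tomato'] (min_width=19, slack=1)
Line 5: ['butterfly', 'elephant'] (min_width=18, slack=2)
Line 6: ['pharmacy', 'bridge'] (min_width=15, slack=5)
Line 7: ['violin', 'calendar'] (min_width=15, slack=5)
Line 8: ['morning', 'corn', 'plane'] (min_width=18, slack=2)

Answer: violin calendar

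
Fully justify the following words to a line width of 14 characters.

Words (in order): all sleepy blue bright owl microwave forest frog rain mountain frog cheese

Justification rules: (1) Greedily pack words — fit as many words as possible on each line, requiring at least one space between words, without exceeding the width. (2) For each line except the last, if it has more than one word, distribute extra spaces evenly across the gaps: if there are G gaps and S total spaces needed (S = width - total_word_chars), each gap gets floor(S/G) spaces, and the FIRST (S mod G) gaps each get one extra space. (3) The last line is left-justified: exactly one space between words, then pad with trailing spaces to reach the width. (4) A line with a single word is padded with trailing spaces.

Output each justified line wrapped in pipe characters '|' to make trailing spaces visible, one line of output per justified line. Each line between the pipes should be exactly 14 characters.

Line 1: ['all', 'sleepy'] (min_width=10, slack=4)
Line 2: ['blue', 'bright'] (min_width=11, slack=3)
Line 3: ['owl', 'microwave'] (min_width=13, slack=1)
Line 4: ['forest', 'frog'] (min_width=11, slack=3)
Line 5: ['rain', 'mountain'] (min_width=13, slack=1)
Line 6: ['frog', 'cheese'] (min_width=11, slack=3)

Answer: |all     sleepy|
|blue    bright|
|owl  microwave|
|forest    frog|
|rain  mountain|
|frog cheese   |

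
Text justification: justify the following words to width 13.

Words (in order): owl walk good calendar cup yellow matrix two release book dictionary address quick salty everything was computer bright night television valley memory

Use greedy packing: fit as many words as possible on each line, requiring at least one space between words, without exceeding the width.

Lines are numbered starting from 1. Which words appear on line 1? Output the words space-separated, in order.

Answer: owl walk good

Derivation:
Line 1: ['owl', 'walk', 'good'] (min_width=13, slack=0)
Line 2: ['calendar', 'cup'] (min_width=12, slack=1)
Line 3: ['yellow', 'matrix'] (min_width=13, slack=0)
Line 4: ['two', 'release'] (min_width=11, slack=2)
Line 5: ['book'] (min_width=4, slack=9)
Line 6: ['dictionary'] (min_width=10, slack=3)
Line 7: ['address', 'quick'] (min_width=13, slack=0)
Line 8: ['salty'] (min_width=5, slack=8)
Line 9: ['everything'] (min_width=10, slack=3)
Line 10: ['was', 'computer'] (min_width=12, slack=1)
Line 11: ['bright', 'night'] (min_width=12, slack=1)
Line 12: ['television'] (min_width=10, slack=3)
Line 13: ['valley', 'memory'] (min_width=13, slack=0)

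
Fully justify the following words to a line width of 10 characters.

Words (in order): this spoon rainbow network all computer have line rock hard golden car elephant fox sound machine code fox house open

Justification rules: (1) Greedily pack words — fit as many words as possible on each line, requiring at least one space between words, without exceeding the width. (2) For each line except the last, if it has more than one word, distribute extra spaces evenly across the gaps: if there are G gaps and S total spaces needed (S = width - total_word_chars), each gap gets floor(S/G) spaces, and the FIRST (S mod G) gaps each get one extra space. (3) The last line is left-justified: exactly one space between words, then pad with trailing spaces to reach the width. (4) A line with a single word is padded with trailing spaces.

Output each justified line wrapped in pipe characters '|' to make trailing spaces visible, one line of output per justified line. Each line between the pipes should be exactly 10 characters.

Answer: |this spoon|
|rainbow   |
|network   |
|all       |
|computer  |
|have  line|
|rock  hard|
|golden car|
|elephant  |
|fox  sound|
|machine   |
|code   fox|
|house open|

Derivation:
Line 1: ['this', 'spoon'] (min_width=10, slack=0)
Line 2: ['rainbow'] (min_width=7, slack=3)
Line 3: ['network'] (min_width=7, slack=3)
Line 4: ['all'] (min_width=3, slack=7)
Line 5: ['computer'] (min_width=8, slack=2)
Line 6: ['have', 'line'] (min_width=9, slack=1)
Line 7: ['rock', 'hard'] (min_width=9, slack=1)
Line 8: ['golden', 'car'] (min_width=10, slack=0)
Line 9: ['elephant'] (min_width=8, slack=2)
Line 10: ['fox', 'sound'] (min_width=9, slack=1)
Line 11: ['machine'] (min_width=7, slack=3)
Line 12: ['code', 'fox'] (min_width=8, slack=2)
Line 13: ['house', 'open'] (min_width=10, slack=0)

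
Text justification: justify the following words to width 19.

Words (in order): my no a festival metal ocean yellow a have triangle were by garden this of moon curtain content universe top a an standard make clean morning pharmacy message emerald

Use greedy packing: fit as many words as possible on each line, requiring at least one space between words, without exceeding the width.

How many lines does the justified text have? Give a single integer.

Line 1: ['my', 'no', 'a', 'festival'] (min_width=16, slack=3)
Line 2: ['metal', 'ocean', 'yellow'] (min_width=18, slack=1)
Line 3: ['a', 'have', 'triangle'] (min_width=15, slack=4)
Line 4: ['were', 'by', 'garden', 'this'] (min_width=19, slack=0)
Line 5: ['of', 'moon', 'curtain'] (min_width=15, slack=4)
Line 6: ['content', 'universe'] (min_width=16, slack=3)
Line 7: ['top', 'a', 'an', 'standard'] (min_width=17, slack=2)
Line 8: ['make', 'clean', 'morning'] (min_width=18, slack=1)
Line 9: ['pharmacy', 'message'] (min_width=16, slack=3)
Line 10: ['emerald'] (min_width=7, slack=12)
Total lines: 10

Answer: 10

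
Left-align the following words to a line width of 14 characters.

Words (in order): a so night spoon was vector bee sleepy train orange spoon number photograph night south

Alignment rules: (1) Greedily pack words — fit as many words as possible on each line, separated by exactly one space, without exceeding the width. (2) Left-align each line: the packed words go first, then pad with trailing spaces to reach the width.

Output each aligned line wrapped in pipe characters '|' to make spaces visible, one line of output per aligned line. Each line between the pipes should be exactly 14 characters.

Line 1: ['a', 'so', 'night'] (min_width=10, slack=4)
Line 2: ['spoon', 'was'] (min_width=9, slack=5)
Line 3: ['vector', 'bee'] (min_width=10, slack=4)
Line 4: ['sleepy', 'train'] (min_width=12, slack=2)
Line 5: ['orange', 'spoon'] (min_width=12, slack=2)
Line 6: ['number'] (min_width=6, slack=8)
Line 7: ['photograph'] (min_width=10, slack=4)
Line 8: ['night', 'south'] (min_width=11, slack=3)

Answer: |a so night    |
|spoon was     |
|vector bee    |
|sleepy train  |
|orange spoon  |
|number        |
|photograph    |
|night south   |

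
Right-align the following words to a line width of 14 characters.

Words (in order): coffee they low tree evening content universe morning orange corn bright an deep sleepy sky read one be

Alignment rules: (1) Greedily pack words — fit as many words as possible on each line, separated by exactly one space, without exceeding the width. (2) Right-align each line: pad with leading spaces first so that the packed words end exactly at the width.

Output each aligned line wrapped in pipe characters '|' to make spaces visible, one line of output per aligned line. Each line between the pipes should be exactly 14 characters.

Line 1: ['coffee', 'they'] (min_width=11, slack=3)
Line 2: ['low', 'tree'] (min_width=8, slack=6)
Line 3: ['evening'] (min_width=7, slack=7)
Line 4: ['content'] (min_width=7, slack=7)
Line 5: ['universe'] (min_width=8, slack=6)
Line 6: ['morning', 'orange'] (min_width=14, slack=0)
Line 7: ['corn', 'bright', 'an'] (min_width=14, slack=0)
Line 8: ['deep', 'sleepy'] (min_width=11, slack=3)
Line 9: ['sky', 'read', 'one'] (min_width=12, slack=2)
Line 10: ['be'] (min_width=2, slack=12)

Answer: |   coffee they|
|      low tree|
|       evening|
|       content|
|      universe|
|morning orange|
|corn bright an|
|   deep sleepy|
|  sky read one|
|            be|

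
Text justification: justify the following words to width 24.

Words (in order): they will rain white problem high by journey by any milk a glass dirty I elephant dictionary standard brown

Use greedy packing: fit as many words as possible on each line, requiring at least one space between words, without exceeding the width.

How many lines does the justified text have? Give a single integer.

Answer: 6

Derivation:
Line 1: ['they', 'will', 'rain', 'white'] (min_width=20, slack=4)
Line 2: ['problem', 'high', 'by', 'journey'] (min_width=23, slack=1)
Line 3: ['by', 'any', 'milk', 'a', 'glass'] (min_width=19, slack=5)
Line 4: ['dirty', 'I', 'elephant'] (min_width=16, slack=8)
Line 5: ['dictionary', 'standard'] (min_width=19, slack=5)
Line 6: ['brown'] (min_width=5, slack=19)
Total lines: 6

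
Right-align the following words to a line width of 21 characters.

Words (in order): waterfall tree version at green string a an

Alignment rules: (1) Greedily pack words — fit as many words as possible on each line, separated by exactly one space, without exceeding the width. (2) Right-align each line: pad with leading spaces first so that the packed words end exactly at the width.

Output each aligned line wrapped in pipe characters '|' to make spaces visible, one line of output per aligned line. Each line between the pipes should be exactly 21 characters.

Line 1: ['waterfall', 'tree'] (min_width=14, slack=7)
Line 2: ['version', 'at', 'green'] (min_width=16, slack=5)
Line 3: ['string', 'a', 'an'] (min_width=11, slack=10)

Answer: |       waterfall tree|
|     version at green|
|          string a an|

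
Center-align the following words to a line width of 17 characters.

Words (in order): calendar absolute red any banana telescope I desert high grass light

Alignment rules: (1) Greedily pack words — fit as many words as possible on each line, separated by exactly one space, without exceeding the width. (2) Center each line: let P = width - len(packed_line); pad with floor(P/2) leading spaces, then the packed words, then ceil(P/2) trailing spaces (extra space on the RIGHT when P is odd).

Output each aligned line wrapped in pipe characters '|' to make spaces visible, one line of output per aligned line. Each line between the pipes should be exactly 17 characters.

Line 1: ['calendar', 'absolute'] (min_width=17, slack=0)
Line 2: ['red', 'any', 'banana'] (min_width=14, slack=3)
Line 3: ['telescope', 'I'] (min_width=11, slack=6)
Line 4: ['desert', 'high', 'grass'] (min_width=17, slack=0)
Line 5: ['light'] (min_width=5, slack=12)

Answer: |calendar absolute|
| red any banana  |
|   telescope I   |
|desert high grass|
|      light      |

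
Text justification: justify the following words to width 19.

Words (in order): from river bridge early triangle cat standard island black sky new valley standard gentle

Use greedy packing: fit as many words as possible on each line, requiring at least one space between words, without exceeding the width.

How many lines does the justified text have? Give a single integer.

Line 1: ['from', 'river', 'bridge'] (min_width=17, slack=2)
Line 2: ['early', 'triangle', 'cat'] (min_width=18, slack=1)
Line 3: ['standard', 'island'] (min_width=15, slack=4)
Line 4: ['black', 'sky', 'new'] (min_width=13, slack=6)
Line 5: ['valley', 'standard'] (min_width=15, slack=4)
Line 6: ['gentle'] (min_width=6, slack=13)
Total lines: 6

Answer: 6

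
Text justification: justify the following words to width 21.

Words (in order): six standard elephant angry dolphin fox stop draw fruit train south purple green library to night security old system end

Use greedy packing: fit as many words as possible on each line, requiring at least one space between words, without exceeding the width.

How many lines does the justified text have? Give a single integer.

Line 1: ['six', 'standard', 'elephant'] (min_width=21, slack=0)
Line 2: ['angry', 'dolphin', 'fox'] (min_width=17, slack=4)
Line 3: ['stop', 'draw', 'fruit', 'train'] (min_width=21, slack=0)
Line 4: ['south', 'purple', 'green'] (min_width=18, slack=3)
Line 5: ['library', 'to', 'night'] (min_width=16, slack=5)
Line 6: ['security', 'old', 'system'] (min_width=19, slack=2)
Line 7: ['end'] (min_width=3, slack=18)
Total lines: 7

Answer: 7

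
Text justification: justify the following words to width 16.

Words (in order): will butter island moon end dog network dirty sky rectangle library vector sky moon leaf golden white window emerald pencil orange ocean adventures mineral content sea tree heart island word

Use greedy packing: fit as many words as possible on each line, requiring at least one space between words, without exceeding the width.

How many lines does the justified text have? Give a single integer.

Answer: 14

Derivation:
Line 1: ['will', 'butter'] (min_width=11, slack=5)
Line 2: ['island', 'moon', 'end'] (min_width=15, slack=1)
Line 3: ['dog', 'network'] (min_width=11, slack=5)
Line 4: ['dirty', 'sky'] (min_width=9, slack=7)
Line 5: ['rectangle'] (min_width=9, slack=7)
Line 6: ['library', 'vector'] (min_width=14, slack=2)
Line 7: ['sky', 'moon', 'leaf'] (min_width=13, slack=3)
Line 8: ['golden', 'white'] (min_width=12, slack=4)
Line 9: ['window', 'emerald'] (min_width=14, slack=2)
Line 10: ['pencil', 'orange'] (min_width=13, slack=3)
Line 11: ['ocean', 'adventures'] (min_width=16, slack=0)
Line 12: ['mineral', 'content'] (min_width=15, slack=1)
Line 13: ['sea', 'tree', 'heart'] (min_width=14, slack=2)
Line 14: ['island', 'word'] (min_width=11, slack=5)
Total lines: 14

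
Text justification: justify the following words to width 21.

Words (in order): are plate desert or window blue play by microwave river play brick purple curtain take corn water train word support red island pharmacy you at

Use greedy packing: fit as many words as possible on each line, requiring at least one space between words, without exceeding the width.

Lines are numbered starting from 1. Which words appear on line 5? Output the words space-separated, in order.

Answer: take corn water train

Derivation:
Line 1: ['are', 'plate', 'desert', 'or'] (min_width=19, slack=2)
Line 2: ['window', 'blue', 'play', 'by'] (min_width=19, slack=2)
Line 3: ['microwave', 'river', 'play'] (min_width=20, slack=1)
Line 4: ['brick', 'purple', 'curtain'] (min_width=20, slack=1)
Line 5: ['take', 'corn', 'water', 'train'] (min_width=21, slack=0)
Line 6: ['word', 'support', 'red'] (min_width=16, slack=5)
Line 7: ['island', 'pharmacy', 'you'] (min_width=19, slack=2)
Line 8: ['at'] (min_width=2, slack=19)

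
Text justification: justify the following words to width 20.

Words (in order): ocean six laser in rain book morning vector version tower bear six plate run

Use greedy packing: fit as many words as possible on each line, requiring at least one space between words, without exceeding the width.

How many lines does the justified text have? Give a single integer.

Answer: 4

Derivation:
Line 1: ['ocean', 'six', 'laser', 'in'] (min_width=18, slack=2)
Line 2: ['rain', 'book', 'morning'] (min_width=17, slack=3)
Line 3: ['vector', 'version', 'tower'] (min_width=20, slack=0)
Line 4: ['bear', 'six', 'plate', 'run'] (min_width=18, slack=2)
Total lines: 4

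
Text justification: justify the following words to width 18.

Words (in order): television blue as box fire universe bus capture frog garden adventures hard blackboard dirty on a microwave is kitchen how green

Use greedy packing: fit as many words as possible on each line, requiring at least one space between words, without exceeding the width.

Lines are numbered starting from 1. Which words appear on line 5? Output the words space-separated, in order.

Line 1: ['television', 'blue', 'as'] (min_width=18, slack=0)
Line 2: ['box', 'fire', 'universe'] (min_width=17, slack=1)
Line 3: ['bus', 'capture', 'frog'] (min_width=16, slack=2)
Line 4: ['garden', 'adventures'] (min_width=17, slack=1)
Line 5: ['hard', 'blackboard'] (min_width=15, slack=3)
Line 6: ['dirty', 'on', 'a'] (min_width=10, slack=8)
Line 7: ['microwave', 'is'] (min_width=12, slack=6)
Line 8: ['kitchen', 'how', 'green'] (min_width=17, slack=1)

Answer: hard blackboard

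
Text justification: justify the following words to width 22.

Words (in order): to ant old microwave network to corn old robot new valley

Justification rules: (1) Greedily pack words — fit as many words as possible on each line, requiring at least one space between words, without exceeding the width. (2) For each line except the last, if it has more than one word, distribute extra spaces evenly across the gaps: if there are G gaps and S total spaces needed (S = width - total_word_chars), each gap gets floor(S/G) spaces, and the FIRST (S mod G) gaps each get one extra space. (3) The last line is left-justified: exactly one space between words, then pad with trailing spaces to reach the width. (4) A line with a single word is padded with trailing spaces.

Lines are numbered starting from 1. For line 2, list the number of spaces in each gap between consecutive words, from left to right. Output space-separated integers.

Line 1: ['to', 'ant', 'old', 'microwave'] (min_width=20, slack=2)
Line 2: ['network', 'to', 'corn', 'old'] (min_width=19, slack=3)
Line 3: ['robot', 'new', 'valley'] (min_width=16, slack=6)

Answer: 2 2 2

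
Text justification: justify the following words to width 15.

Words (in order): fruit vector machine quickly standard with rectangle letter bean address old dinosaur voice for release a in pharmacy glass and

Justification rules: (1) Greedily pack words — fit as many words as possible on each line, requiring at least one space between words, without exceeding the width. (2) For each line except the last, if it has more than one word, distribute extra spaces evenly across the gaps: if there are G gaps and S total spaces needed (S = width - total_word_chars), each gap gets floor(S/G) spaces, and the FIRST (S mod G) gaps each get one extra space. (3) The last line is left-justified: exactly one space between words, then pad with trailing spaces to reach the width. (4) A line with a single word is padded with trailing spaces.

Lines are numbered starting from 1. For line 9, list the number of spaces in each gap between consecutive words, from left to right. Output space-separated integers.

Line 1: ['fruit', 'vector'] (min_width=12, slack=3)
Line 2: ['machine', 'quickly'] (min_width=15, slack=0)
Line 3: ['standard', 'with'] (min_width=13, slack=2)
Line 4: ['rectangle'] (min_width=9, slack=6)
Line 5: ['letter', 'bean'] (min_width=11, slack=4)
Line 6: ['address', 'old'] (min_width=11, slack=4)
Line 7: ['dinosaur', 'voice'] (min_width=14, slack=1)
Line 8: ['for', 'release', 'a'] (min_width=13, slack=2)
Line 9: ['in', 'pharmacy'] (min_width=11, slack=4)
Line 10: ['glass', 'and'] (min_width=9, slack=6)

Answer: 5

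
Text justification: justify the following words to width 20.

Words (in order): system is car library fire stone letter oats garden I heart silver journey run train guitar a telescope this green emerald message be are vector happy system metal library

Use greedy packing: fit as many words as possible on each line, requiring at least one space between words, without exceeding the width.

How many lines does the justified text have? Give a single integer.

Line 1: ['system', 'is', 'car'] (min_width=13, slack=7)
Line 2: ['library', 'fire', 'stone'] (min_width=18, slack=2)
Line 3: ['letter', 'oats', 'garden', 'I'] (min_width=20, slack=0)
Line 4: ['heart', 'silver', 'journey'] (min_width=20, slack=0)
Line 5: ['run', 'train', 'guitar', 'a'] (min_width=18, slack=2)
Line 6: ['telescope', 'this', 'green'] (min_width=20, slack=0)
Line 7: ['emerald', 'message', 'be'] (min_width=18, slack=2)
Line 8: ['are', 'vector', 'happy'] (min_width=16, slack=4)
Line 9: ['system', 'metal', 'library'] (min_width=20, slack=0)
Total lines: 9

Answer: 9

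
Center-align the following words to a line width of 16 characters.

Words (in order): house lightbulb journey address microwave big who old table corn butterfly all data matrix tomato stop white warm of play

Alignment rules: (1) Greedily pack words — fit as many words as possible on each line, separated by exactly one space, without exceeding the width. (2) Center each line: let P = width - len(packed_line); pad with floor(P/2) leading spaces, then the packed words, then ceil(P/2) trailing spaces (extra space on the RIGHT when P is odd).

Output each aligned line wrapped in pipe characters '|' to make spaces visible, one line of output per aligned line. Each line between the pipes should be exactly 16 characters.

Line 1: ['house', 'lightbulb'] (min_width=15, slack=1)
Line 2: ['journey', 'address'] (min_width=15, slack=1)
Line 3: ['microwave', 'big'] (min_width=13, slack=3)
Line 4: ['who', 'old', 'table'] (min_width=13, slack=3)
Line 5: ['corn', 'butterfly'] (min_width=14, slack=2)
Line 6: ['all', 'data', 'matrix'] (min_width=15, slack=1)
Line 7: ['tomato', 'stop'] (min_width=11, slack=5)
Line 8: ['white', 'warm', 'of'] (min_width=13, slack=3)
Line 9: ['play'] (min_width=4, slack=12)

Answer: |house lightbulb |
|journey address |
| microwave big  |
| who old table  |
| corn butterfly |
|all data matrix |
|  tomato stop   |
| white warm of  |
|      play      |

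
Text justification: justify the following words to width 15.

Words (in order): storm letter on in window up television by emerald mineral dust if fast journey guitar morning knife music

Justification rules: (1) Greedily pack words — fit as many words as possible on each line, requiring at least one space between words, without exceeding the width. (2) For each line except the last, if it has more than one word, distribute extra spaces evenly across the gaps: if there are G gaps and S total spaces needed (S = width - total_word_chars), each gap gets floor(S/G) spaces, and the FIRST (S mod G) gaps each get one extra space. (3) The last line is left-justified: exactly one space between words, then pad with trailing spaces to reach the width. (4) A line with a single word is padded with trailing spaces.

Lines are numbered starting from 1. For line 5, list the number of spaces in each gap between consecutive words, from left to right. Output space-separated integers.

Answer: 3 2

Derivation:
Line 1: ['storm', 'letter', 'on'] (min_width=15, slack=0)
Line 2: ['in', 'window', 'up'] (min_width=12, slack=3)
Line 3: ['television', 'by'] (min_width=13, slack=2)
Line 4: ['emerald', 'mineral'] (min_width=15, slack=0)
Line 5: ['dust', 'if', 'fast'] (min_width=12, slack=3)
Line 6: ['journey', 'guitar'] (min_width=14, slack=1)
Line 7: ['morning', 'knife'] (min_width=13, slack=2)
Line 8: ['music'] (min_width=5, slack=10)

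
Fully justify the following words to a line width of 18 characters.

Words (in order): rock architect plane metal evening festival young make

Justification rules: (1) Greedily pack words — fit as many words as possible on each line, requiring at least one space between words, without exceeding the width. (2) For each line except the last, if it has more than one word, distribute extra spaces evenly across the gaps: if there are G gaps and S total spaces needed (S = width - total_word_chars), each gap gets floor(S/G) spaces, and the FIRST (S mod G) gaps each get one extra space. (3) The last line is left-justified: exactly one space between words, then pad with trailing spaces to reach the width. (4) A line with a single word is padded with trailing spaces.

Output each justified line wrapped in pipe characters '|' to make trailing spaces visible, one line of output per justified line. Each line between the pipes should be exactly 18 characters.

Line 1: ['rock', 'architect'] (min_width=14, slack=4)
Line 2: ['plane', 'metal'] (min_width=11, slack=7)
Line 3: ['evening', 'festival'] (min_width=16, slack=2)
Line 4: ['young', 'make'] (min_width=10, slack=8)

Answer: |rock     architect|
|plane        metal|
|evening   festival|
|young make        |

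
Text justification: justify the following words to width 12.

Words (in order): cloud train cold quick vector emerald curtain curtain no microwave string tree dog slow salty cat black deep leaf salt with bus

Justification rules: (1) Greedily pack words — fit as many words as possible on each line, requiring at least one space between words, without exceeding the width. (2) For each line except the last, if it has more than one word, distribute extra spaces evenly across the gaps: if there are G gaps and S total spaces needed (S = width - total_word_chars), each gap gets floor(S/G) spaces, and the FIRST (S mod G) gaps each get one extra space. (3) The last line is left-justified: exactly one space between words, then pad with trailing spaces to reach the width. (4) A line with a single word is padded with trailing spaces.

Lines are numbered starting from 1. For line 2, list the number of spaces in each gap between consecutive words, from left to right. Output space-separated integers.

Answer: 3

Derivation:
Line 1: ['cloud', 'train'] (min_width=11, slack=1)
Line 2: ['cold', 'quick'] (min_width=10, slack=2)
Line 3: ['vector'] (min_width=6, slack=6)
Line 4: ['emerald'] (min_width=7, slack=5)
Line 5: ['curtain'] (min_width=7, slack=5)
Line 6: ['curtain', 'no'] (min_width=10, slack=2)
Line 7: ['microwave'] (min_width=9, slack=3)
Line 8: ['string', 'tree'] (min_width=11, slack=1)
Line 9: ['dog', 'slow'] (min_width=8, slack=4)
Line 10: ['salty', 'cat'] (min_width=9, slack=3)
Line 11: ['black', 'deep'] (min_width=10, slack=2)
Line 12: ['leaf', 'salt'] (min_width=9, slack=3)
Line 13: ['with', 'bus'] (min_width=8, slack=4)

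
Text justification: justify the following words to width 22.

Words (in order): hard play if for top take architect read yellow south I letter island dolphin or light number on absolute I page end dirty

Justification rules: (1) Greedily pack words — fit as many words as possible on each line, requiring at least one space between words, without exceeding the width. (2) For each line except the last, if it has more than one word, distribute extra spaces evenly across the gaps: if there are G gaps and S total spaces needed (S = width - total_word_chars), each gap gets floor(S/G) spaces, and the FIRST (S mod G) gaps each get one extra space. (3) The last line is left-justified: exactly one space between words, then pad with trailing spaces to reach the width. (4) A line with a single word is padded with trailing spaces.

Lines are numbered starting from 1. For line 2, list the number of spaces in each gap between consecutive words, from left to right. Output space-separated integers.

Line 1: ['hard', 'play', 'if', 'for', 'top'] (min_width=20, slack=2)
Line 2: ['take', 'architect', 'read'] (min_width=19, slack=3)
Line 3: ['yellow', 'south', 'I', 'letter'] (min_width=21, slack=1)
Line 4: ['island', 'dolphin', 'or'] (min_width=17, slack=5)
Line 5: ['light', 'number', 'on'] (min_width=15, slack=7)
Line 6: ['absolute', 'I', 'page', 'end'] (min_width=19, slack=3)
Line 7: ['dirty'] (min_width=5, slack=17)

Answer: 3 2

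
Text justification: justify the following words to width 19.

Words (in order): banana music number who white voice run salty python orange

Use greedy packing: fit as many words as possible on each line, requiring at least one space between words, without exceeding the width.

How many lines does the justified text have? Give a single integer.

Answer: 3

Derivation:
Line 1: ['banana', 'music', 'number'] (min_width=19, slack=0)
Line 2: ['who', 'white', 'voice', 'run'] (min_width=19, slack=0)
Line 3: ['salty', 'python', 'orange'] (min_width=19, slack=0)
Total lines: 3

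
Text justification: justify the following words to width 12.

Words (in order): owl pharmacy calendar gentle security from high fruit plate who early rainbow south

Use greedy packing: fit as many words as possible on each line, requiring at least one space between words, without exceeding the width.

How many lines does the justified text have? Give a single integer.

Line 1: ['owl', 'pharmacy'] (min_width=12, slack=0)
Line 2: ['calendar'] (min_width=8, slack=4)
Line 3: ['gentle'] (min_width=6, slack=6)
Line 4: ['security'] (min_width=8, slack=4)
Line 5: ['from', 'high'] (min_width=9, slack=3)
Line 6: ['fruit', 'plate'] (min_width=11, slack=1)
Line 7: ['who', 'early'] (min_width=9, slack=3)
Line 8: ['rainbow'] (min_width=7, slack=5)
Line 9: ['south'] (min_width=5, slack=7)
Total lines: 9

Answer: 9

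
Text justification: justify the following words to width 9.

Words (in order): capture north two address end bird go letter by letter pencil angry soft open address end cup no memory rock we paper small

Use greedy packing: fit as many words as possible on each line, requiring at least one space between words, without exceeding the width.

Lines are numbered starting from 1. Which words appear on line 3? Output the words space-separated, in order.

Line 1: ['capture'] (min_width=7, slack=2)
Line 2: ['north', 'two'] (min_width=9, slack=0)
Line 3: ['address'] (min_width=7, slack=2)
Line 4: ['end', 'bird'] (min_width=8, slack=1)
Line 5: ['go', 'letter'] (min_width=9, slack=0)
Line 6: ['by', 'letter'] (min_width=9, slack=0)
Line 7: ['pencil'] (min_width=6, slack=3)
Line 8: ['angry'] (min_width=5, slack=4)
Line 9: ['soft', 'open'] (min_width=9, slack=0)
Line 10: ['address'] (min_width=7, slack=2)
Line 11: ['end', 'cup'] (min_width=7, slack=2)
Line 12: ['no', 'memory'] (min_width=9, slack=0)
Line 13: ['rock', 'we'] (min_width=7, slack=2)
Line 14: ['paper'] (min_width=5, slack=4)
Line 15: ['small'] (min_width=5, slack=4)

Answer: address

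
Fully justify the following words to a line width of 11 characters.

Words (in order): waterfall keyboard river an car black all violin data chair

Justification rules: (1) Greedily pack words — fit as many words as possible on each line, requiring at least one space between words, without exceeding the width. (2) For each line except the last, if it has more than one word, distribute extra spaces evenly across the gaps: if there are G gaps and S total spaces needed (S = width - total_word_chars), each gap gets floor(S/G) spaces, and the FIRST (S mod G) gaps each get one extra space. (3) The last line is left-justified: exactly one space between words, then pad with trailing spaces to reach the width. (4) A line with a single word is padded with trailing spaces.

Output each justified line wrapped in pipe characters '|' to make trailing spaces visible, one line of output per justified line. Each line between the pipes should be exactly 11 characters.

Answer: |waterfall  |
|keyboard   |
|river    an|
|car   black|
|all  violin|
|data chair |

Derivation:
Line 1: ['waterfall'] (min_width=9, slack=2)
Line 2: ['keyboard'] (min_width=8, slack=3)
Line 3: ['river', 'an'] (min_width=8, slack=3)
Line 4: ['car', 'black'] (min_width=9, slack=2)
Line 5: ['all', 'violin'] (min_width=10, slack=1)
Line 6: ['data', 'chair'] (min_width=10, slack=1)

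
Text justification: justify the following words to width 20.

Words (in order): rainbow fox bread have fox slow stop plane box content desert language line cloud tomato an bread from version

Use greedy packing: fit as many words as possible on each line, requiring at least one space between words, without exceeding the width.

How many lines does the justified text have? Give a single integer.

Answer: 6

Derivation:
Line 1: ['rainbow', 'fox', 'bread'] (min_width=17, slack=3)
Line 2: ['have', 'fox', 'slow', 'stop'] (min_width=18, slack=2)
Line 3: ['plane', 'box', 'content'] (min_width=17, slack=3)
Line 4: ['desert', 'language', 'line'] (min_width=20, slack=0)
Line 5: ['cloud', 'tomato', 'an'] (min_width=15, slack=5)
Line 6: ['bread', 'from', 'version'] (min_width=18, slack=2)
Total lines: 6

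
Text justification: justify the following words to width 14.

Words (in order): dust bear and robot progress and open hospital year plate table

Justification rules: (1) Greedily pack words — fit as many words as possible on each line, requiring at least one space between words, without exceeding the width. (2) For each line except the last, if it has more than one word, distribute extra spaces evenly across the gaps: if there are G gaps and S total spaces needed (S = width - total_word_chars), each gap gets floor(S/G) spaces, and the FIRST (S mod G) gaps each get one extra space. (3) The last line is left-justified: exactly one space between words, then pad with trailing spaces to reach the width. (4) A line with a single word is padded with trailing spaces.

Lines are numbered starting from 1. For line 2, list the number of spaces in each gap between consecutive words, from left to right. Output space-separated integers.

Answer: 1

Derivation:
Line 1: ['dust', 'bear', 'and'] (min_width=13, slack=1)
Line 2: ['robot', 'progress'] (min_width=14, slack=0)
Line 3: ['and', 'open'] (min_width=8, slack=6)
Line 4: ['hospital', 'year'] (min_width=13, slack=1)
Line 5: ['plate', 'table'] (min_width=11, slack=3)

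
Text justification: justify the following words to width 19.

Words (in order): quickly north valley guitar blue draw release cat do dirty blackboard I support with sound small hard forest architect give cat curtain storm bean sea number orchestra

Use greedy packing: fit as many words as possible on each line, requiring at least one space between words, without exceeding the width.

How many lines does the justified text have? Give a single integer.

Answer: 10

Derivation:
Line 1: ['quickly', 'north'] (min_width=13, slack=6)
Line 2: ['valley', 'guitar', 'blue'] (min_width=18, slack=1)
Line 3: ['draw', 'release', 'cat', 'do'] (min_width=19, slack=0)
Line 4: ['dirty', 'blackboard', 'I'] (min_width=18, slack=1)
Line 5: ['support', 'with', 'sound'] (min_width=18, slack=1)
Line 6: ['small', 'hard', 'forest'] (min_width=17, slack=2)
Line 7: ['architect', 'give', 'cat'] (min_width=18, slack=1)
Line 8: ['curtain', 'storm', 'bean'] (min_width=18, slack=1)
Line 9: ['sea', 'number'] (min_width=10, slack=9)
Line 10: ['orchestra'] (min_width=9, slack=10)
Total lines: 10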